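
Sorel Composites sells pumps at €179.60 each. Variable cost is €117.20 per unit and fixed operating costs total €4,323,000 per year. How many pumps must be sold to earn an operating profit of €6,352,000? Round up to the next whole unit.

171,074 pumps

Each unit contributes €179.60 − €117.20 = €62.40.
Need Q such that Q × €62.40 − €4,323,000 = €6,352,000, i.e. Q = €10,675,000 / €62.40 = 171,073.72 → 171,074.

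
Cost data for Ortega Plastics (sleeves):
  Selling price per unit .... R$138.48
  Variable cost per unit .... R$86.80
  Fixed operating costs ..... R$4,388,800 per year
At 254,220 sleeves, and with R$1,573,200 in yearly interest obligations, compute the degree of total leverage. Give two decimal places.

At 254,220 units, contribution = 254,220 × R$51.68 = R$13,138,089.60.
Subtracting fixed costs: EBIT = R$13,138,089.60 − R$4,388,800 = R$8,749,289.60. Interest = R$1,573,200.00, so EBIT − I = R$7,176,089.60.
Degree of total leverage = total CM / (EBIT − interest) = R$13,138,089.60 / R$7,176,089.60 = 1.8308.

1.83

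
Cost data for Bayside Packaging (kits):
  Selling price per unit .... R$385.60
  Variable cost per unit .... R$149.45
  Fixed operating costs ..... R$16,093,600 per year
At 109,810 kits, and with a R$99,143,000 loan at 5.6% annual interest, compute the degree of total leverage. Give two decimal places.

Contribution at this volume is 109,810 × R$236.15 = R$25,931,631.50.
EBIT = R$25,931,631.50 − R$16,093,600 = R$9,838,031.50. Interest = R$5,552,008.00.
DOL = R$25,931,631.50 ÷ R$9,838,031.50 = 2.6359; DFL = R$9,838,031.50 ÷ R$4,286,023.50 = 2.2954.
Combined leverage = 2.6359 × 2.2954 = 6.0504.

6.05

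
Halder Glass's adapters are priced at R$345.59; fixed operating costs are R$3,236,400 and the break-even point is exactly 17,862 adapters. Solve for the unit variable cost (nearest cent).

R$164.40

At break-even, FC = Q × (P − VC), so P − VC = R$3,236,400 ÷ 17,862 = R$181.1891.
Variable cost per unit = R$345.59 − R$181.1891 = R$164.40.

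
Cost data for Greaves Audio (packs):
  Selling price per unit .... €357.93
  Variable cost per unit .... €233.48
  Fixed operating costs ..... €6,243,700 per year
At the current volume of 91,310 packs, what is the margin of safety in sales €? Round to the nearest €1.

Unit CM = price − variable cost = €357.93 − €233.48 = €124.45. Break-even units = €6,243,700 ÷ €124.45 = 50,170.35; break-even revenue = 50,170.35 × €357.93 = €17,957,473.21.
Current sales = 91,310 × €357.93 = €32,682,588.30.
Margin of safety = €32,682,588.30 − €17,957,473.21 = €14,725,115.

€14,725,115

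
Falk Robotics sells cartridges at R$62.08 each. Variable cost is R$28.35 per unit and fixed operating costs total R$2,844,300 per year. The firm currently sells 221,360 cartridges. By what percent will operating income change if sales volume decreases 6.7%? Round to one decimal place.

-10.8%

Total contribution margin = 221,360 × R$33.73 = R$7,466,472.80.
EBIT = R$7,466,472.80 − R$2,844,300 = R$4,622,172.80.
DOL = contribution ÷ EBIT = R$7,466,472.80 ÷ R$4,622,172.80 = 1.6154.
%ΔEBIT = DOL × %ΔSales = 1.6154 × -6.7% = -10.8%.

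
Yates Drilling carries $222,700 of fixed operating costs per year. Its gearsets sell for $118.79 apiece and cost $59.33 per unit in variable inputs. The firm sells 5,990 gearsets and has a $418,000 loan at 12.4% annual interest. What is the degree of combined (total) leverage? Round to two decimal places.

Total contribution margin = 5,990 × $59.46 = $356,165.40.
Subtracting fixed costs: EBIT = $356,165.40 − $222,700 = $133,465.40. Interest = $51,832.00, so EBIT − I = $81,633.40.
DCL = contribution ÷ (EBIT − I) = $356,165.40 ÷ $81,633.40 = 4.3630.

4.36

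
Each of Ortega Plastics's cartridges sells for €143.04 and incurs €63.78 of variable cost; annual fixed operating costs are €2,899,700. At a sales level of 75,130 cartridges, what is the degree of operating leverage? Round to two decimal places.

1.95

At 75,130 units, contribution = 75,130 × €79.26 = €5,954,803.80.
EBIT = €5,954,803.80 − €2,899,700 = €3,055,103.80.
Degree of operating leverage = €5,954,803.80 / €3,055,103.80 = 1.9491.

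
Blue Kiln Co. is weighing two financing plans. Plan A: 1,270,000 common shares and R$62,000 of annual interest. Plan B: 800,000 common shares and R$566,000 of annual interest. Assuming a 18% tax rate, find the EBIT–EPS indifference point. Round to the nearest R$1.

At indifference, (EBIT − 62,000)(1 − t)/1,270,000 = (EBIT − 566,000)(1 − t)/800,000.
The (1 − t) factor cancels: (EBIT − 62,000) × 800,000 = (EBIT − 566,000) × 1,270,000.
Solving, EBIT = (566,000·1,270,000 − 62,000·800,000) / (1,270,000 − 800,000) = 669,220,000,000 / 470,000 = 1,423,872.34.

R$1,423,872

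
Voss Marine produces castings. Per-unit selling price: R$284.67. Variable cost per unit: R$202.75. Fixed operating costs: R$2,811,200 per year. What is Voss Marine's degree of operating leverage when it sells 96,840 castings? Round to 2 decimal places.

1.55

Total contribution margin = 96,840 × R$81.92 = R$7,933,132.80.
EBIT = R$7,933,132.80 − R$2,811,200 = R$5,121,932.80.
Degree of operating leverage = R$7,933,132.80 / R$5,121,932.80 = 1.5489.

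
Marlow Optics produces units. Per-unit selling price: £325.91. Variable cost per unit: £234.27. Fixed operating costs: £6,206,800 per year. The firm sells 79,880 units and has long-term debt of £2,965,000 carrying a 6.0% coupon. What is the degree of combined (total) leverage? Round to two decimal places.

7.82

At 79,880 units, contribution = 79,880 × £91.64 = £7,320,203.20.
Operating income = contribution − fixed costs = £7,320,203.20 − £6,206,800 = £1,113,403.20. Interest = £177,900.00, so EBIT − I = £935,503.20.
Degree of total leverage = total CM / (EBIT − interest) = £7,320,203.20 / £935,503.20 = 7.8249.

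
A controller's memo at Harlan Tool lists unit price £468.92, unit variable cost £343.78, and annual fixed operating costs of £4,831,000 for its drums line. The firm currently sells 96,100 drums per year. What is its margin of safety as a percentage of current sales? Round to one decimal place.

59.8%

Unit CM = price − variable cost = £468.92 − £343.78 = £125.14. Break-even units = £4,831,000 ÷ £125.14 = 38,604.76; break-even revenue = 38,604.76 × £468.92 = £18,102,545.31.
Current sales = 96,100 × £468.92 = £45,063,212.00.
Margin of safety = (£45,063,212.00 − £18,102,545.31) ÷ £45,063,212.00 = 59.8%.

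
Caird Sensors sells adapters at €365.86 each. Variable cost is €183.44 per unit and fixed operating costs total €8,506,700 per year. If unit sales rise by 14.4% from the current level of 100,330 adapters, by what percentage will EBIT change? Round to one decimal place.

Contribution at this volume is 100,330 × €182.42 = €18,302,198.60.
EBIT = €18,302,198.60 − €8,506,700 = €9,795,498.60.
Degree of operating leverage = €18,302,198.60 / €9,795,498.60 = 1.8684.
Operating income changes by 1.8684 × +14.4% = +26.9%.

+26.9%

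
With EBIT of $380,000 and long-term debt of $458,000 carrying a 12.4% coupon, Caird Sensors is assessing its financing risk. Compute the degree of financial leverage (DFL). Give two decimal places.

Interest = $56,792.00.
Degree of financial leverage = EBIT / (EBIT − interest) = $380,000 / $323,208.00 = 1.1757.

1.18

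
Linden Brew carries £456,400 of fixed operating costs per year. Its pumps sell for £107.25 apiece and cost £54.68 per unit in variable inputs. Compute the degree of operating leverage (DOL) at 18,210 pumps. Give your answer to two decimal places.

Total contribution margin = 18,210 × £52.57 = £957,299.70.
Operating income = contribution − fixed costs = £957,299.70 − £456,400 = £500,899.70.
DOL = contribution ÷ EBIT = £957,299.70 ÷ £500,899.70 = 1.9112.

1.91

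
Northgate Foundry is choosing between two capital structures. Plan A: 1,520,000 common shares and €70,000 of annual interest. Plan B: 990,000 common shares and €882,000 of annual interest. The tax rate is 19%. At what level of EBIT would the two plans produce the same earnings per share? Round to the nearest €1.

€2,398,755

Set EPS_A = EPS_B: (EBIT − €70,000)(1 − 0.19) ÷ 1,520,000 = (EBIT − €882,000)(1 − 0.19) ÷ 990,000.
The (1 − t) factor cancels: (EBIT − 70,000) × 990,000 = (EBIT − 882,000) × 1,520,000.
Solving, EBIT = (882,000·1,520,000 − 70,000·990,000) / (1,520,000 − 990,000) = 1,271,340,000,000 / 530,000 = 2,398,754.72.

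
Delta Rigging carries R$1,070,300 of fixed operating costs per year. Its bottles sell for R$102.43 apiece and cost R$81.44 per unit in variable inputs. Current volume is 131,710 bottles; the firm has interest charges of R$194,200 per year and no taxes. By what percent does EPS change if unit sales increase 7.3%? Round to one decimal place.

At 131,710 units, contribution = 131,710 × R$20.99 = R$2,764,592.90.
Operating income = contribution − fixed costs = R$2,764,592.90 − R$1,070,300 = R$1,694,292.90.
After interest of R$194,200.00, pre-tax earnings = R$1,500,092.90.
Degree of combined leverage = contribution ÷ (EBIT − I) = R$2,764,592.90 ÷ R$1,500,092.90 = 1.8429.
%ΔEPS = DCL × %ΔSales = 1.8429 × +7.3% = +13.5%.

+13.5%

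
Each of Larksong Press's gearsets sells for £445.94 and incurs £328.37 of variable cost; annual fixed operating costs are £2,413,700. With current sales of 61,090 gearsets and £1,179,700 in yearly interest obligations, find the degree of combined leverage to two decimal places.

2.00

At 61,090 units, contribution = 61,090 × £117.57 = £7,182,351.30.
EBIT = £7,182,351.30 − £2,413,700 = £4,768,651.30. Interest = £1,179,700.00.
DOL = £7,182,351.30 ÷ £4,768,651.30 = 1.5062; DFL = £4,768,651.30 ÷ £3,588,951.30 = 1.3287.
DCL = DOL × DFL = 1.5062 × 1.3287 = 2.0013.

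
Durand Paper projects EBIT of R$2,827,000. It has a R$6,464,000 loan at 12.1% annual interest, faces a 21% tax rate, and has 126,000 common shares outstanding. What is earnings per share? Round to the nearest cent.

R$12.82

Pre-tax income = R$2,827,000 − R$782,144.00 = R$2,044,856.00.
After tax at 21%: net income = R$2,044,856.00 × 0.79 = R$1,615,436.24.
Per share: R$1,615,436.24 / 126,000 shares = R$12.82.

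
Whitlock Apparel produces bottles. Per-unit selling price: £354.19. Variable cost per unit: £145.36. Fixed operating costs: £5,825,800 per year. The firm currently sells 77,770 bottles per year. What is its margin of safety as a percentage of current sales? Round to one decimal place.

Contribution margin per unit = £354.19 − £145.36 = £208.83. Break-even units = £5,825,800 ÷ £208.83 = 27,897.33; break-even revenue = 27,897.33 × £354.19 = £9,880,956.29.
Actual sales revenue = 77,770 × £354.19 = £27,545,356.30.
Margin of safety = (£27,545,356.30 − £9,880,956.29) ÷ £27,545,356.30 = 64.1%.

64.1%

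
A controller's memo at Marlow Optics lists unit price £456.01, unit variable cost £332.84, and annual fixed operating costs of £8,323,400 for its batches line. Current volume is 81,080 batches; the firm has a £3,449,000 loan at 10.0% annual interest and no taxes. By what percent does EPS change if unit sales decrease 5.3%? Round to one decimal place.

Total contribution margin = 81,080 × £123.17 = £9,986,623.60.
Subtracting fixed costs: EBIT = £9,986,623.60 − £8,323,400 = £1,663,223.60.
Interest = £344,900.00, so EBIT − I = £1,318,323.60.
DCL = total CM / (EBIT − I) = £9,986,623.60 / £1,318,323.60 = 7.5752.
%ΔEPS = DCL × %ΔSales = 7.5752 × -5.3% = -40.1%.

-40.1%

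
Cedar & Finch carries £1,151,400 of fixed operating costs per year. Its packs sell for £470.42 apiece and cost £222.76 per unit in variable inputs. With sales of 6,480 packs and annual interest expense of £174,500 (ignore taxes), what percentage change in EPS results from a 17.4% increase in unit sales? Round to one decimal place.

+100.1%

Contribution at this volume is 6,480 × £247.66 = £1,604,836.80.
EBIT = £1,604,836.80 − £1,151,400 = £453,436.80.
Interest = £174,500.00, so EBIT − I = £278,936.80.
Degree of combined leverage = contribution ÷ (EBIT − I) = £1,604,836.80 ÷ £278,936.80 = 5.7534.
EPS therefore changes by 5.7534 × (+17.4%) = +100.1%.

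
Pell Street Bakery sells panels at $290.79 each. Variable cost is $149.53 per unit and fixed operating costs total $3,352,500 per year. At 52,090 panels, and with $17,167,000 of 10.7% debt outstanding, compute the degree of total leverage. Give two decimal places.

Contribution at this volume is 52,090 × $141.26 = $7,358,233.40.
EBIT = $7,358,233.40 − $3,352,500 = $4,005,733.40. Interest = $1,836,869.00, so EBIT − I = $2,168,864.40.
DCL = contribution ÷ (EBIT − I) = $7,358,233.40 ÷ $2,168,864.40 = 3.3927.

3.39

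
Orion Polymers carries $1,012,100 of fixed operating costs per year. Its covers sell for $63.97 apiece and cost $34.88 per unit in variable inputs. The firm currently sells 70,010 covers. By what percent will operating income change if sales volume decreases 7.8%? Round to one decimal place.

Total contribution margin = 70,010 × $29.09 = $2,036,590.90.
EBIT = $2,036,590.90 − $1,012,100 = $1,024,490.90.
Degree of operating leverage = $2,036,590.90 / $1,024,490.90 = 1.9879.
%ΔEBIT = DOL × %ΔSales = 1.9879 × -7.8% = -15.5%.

-15.5%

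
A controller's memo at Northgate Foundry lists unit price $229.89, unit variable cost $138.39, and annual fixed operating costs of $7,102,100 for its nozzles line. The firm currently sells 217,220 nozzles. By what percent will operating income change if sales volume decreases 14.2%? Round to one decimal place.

At 217,220 units, contribution = 217,220 × $91.50 = $19,875,630.00.
Subtracting fixed costs: EBIT = $19,875,630.00 − $7,102,100 = $12,773,530.00.
DOL = contribution ÷ EBIT = $19,875,630.00 ÷ $12,773,530.00 = 1.5560.
%ΔEBIT = DOL × %ΔSales = 1.5560 × -14.2% = -22.1%.

-22.1%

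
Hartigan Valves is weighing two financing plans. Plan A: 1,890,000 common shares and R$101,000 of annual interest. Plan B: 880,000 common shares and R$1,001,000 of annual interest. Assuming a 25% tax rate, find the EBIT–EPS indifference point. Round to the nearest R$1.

R$1,785,158

Set EPS_A = EPS_B: (EBIT − R$101,000)(1 − 0.25) ÷ 1,890,000 = (EBIT − R$1,001,000)(1 − 0.25) ÷ 880,000.
Cancelling (1 − t) and cross-multiplying: 880,000·(EBIT − 101,000) = 1,890,000·(EBIT − 1,001,000).
EBIT × (1,890,000 − 880,000) = 1,001,000 × 1,890,000 − 101,000 × 880,000 = 1,803,010,000,000, so EBIT = 1,803,010,000,000 ÷ 1,010,000 = 1,785,158.42.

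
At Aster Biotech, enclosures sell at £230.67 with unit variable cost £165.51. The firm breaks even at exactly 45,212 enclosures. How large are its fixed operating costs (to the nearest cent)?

£2,946,013.92

Unit CM = price − variable cost = £230.67 − £165.51 = £65.16.
Fixed costs = break-even units × CM = 45,212 × £65.16 = £2,946,013.92.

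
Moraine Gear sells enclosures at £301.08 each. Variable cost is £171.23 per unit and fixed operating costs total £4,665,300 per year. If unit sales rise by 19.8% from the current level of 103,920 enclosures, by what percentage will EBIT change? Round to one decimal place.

+30.3%

Contribution at this volume is 103,920 × £129.85 = £13,494,012.00.
Operating income = contribution − fixed costs = £13,494,012.00 − £4,665,300 = £8,828,712.00.
DOL = contribution ÷ EBIT = £13,494,012.00 ÷ £8,828,712.00 = 1.5284.
Operating income changes by 1.5284 × +19.8% = +30.3%.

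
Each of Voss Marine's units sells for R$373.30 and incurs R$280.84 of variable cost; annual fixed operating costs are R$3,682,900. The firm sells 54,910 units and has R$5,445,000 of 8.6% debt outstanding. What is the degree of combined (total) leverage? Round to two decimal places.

5.48

At 54,910 units, contribution = 54,910 × R$92.46 = R$5,076,978.60.
EBIT = R$5,076,978.60 − R$3,682,900 = R$1,394,078.60. Interest = R$468,270.00.
DOL = R$5,076,978.60 ÷ R$1,394,078.60 = 3.6418; DFL = R$1,394,078.60 ÷ R$925,808.60 = 1.5058.
Combined leverage = 3.6418 × 1.5058 = 5.4838.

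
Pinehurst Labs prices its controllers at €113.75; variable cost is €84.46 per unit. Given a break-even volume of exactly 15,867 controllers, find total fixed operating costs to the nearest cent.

€464,744.43

Contribution margin per unit = €113.75 − €84.46 = €29.29.
Since BE = FC / CM, FC = 15,867 × €29.29 = €464,744.43.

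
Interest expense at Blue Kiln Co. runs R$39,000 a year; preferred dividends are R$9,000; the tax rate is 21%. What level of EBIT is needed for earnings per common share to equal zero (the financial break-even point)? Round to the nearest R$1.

Preferred dividends are paid after tax, so their pre-tax equivalent is R$9,000 ÷ (1 − 0.21) = R$11,392.41.
Financial break-even EBIT = interest + D_p ÷ (1 − t) = R$39,000 + R$11,392.41 = R$50,392.41.

R$50,392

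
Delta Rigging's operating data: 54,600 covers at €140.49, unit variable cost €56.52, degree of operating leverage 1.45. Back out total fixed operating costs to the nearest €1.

€1,422,857

Total contribution margin = 54,600 × €83.97 = €4,584,762.00.
Since DOL = CM ÷ EBIT, EBIT = €4,584,762.00 ÷ 1.45 = €3,161,904.83.
Fixed costs = CM − EBIT = €4,584,762.00 − €3,161,904.83 = €1,422,857.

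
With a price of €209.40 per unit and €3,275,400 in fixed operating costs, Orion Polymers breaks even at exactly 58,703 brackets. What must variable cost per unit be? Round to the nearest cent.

€153.60

Contribution per unit must be FC / Q = €3,275,400 / 58,703 = €55.7961.
Hence VC = price − CM = €209.40 − €55.7961 = €153.60.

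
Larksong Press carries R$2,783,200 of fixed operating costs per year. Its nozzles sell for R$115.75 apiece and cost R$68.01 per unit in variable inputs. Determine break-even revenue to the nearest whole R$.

R$6,748,123

CM per unit = R$115.75 − R$68.01 = R$47.74; CM ratio = R$47.74 / R$115.75 = 0.4124.
Break-even revenue = fixed costs × price ÷ CM = R$2,783,200 × R$115.75 ÷ R$47.74 = R$6,748,123.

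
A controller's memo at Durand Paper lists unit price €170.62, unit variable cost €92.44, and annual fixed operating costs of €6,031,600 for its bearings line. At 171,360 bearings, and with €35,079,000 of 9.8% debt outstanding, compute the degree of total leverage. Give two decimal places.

3.41

At 171,360 units, contribution = 171,360 × €78.18 = €13,396,924.80.
Operating income = contribution − fixed costs = €13,396,924.80 − €6,031,600 = €7,365,324.80. Interest = €3,437,742.00, so EBIT − I = €3,927,582.80.
DCL = contribution ÷ (EBIT − I) = €13,396,924.80 ÷ €3,927,582.80 = 3.4110.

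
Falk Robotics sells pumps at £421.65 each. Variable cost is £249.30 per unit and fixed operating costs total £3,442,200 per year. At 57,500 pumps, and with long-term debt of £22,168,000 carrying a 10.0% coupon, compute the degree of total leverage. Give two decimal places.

Contribution at this volume is 57,500 × £172.35 = £9,910,125.00.
Subtracting fixed costs: EBIT = £9,910,125.00 − £3,442,200 = £6,467,925.00. Interest = £2,216,800.00.
DOL = £9,910,125.00 ÷ £6,467,925.00 = 1.5322; DFL = £6,467,925.00 ÷ £4,251,125.00 = 1.5215.
DCL = DOL × DFL = 1.5322 × 1.5215 = 2.3312.

2.33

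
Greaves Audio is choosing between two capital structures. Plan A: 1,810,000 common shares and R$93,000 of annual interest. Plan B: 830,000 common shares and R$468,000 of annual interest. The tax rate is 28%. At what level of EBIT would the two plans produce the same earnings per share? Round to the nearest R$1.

R$785,602

At indifference, (EBIT − 93,000)(1 − t)/1,810,000 = (EBIT − 468,000)(1 − t)/830,000.
The (1 − t) factor cancels: (EBIT − 93,000) × 830,000 = (EBIT − 468,000) × 1,810,000.
EBIT × (1,810,000 − 830,000) = 468,000 × 1,810,000 − 93,000 × 830,000 = 769,890,000,000, so EBIT = 769,890,000,000 ÷ 980,000 = 785,602.04.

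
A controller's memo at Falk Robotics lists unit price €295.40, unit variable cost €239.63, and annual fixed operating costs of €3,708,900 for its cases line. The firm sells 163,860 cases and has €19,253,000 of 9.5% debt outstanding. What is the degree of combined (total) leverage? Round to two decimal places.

Total contribution margin = 163,860 × €55.77 = €9,138,472.20.
EBIT = €9,138,472.20 − €3,708,900 = €5,429,572.20. Interest = €1,829,035.00, so EBIT − I = €3,600,537.20.
DCL = contribution ÷ (EBIT − I) = €9,138,472.20 ÷ €3,600,537.20 = 2.5381.

2.54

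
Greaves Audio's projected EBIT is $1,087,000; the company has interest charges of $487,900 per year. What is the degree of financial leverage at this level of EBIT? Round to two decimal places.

1.81

Interest = $487,900.00.
Degree of financial leverage = EBIT / (EBIT − interest) = $1,087,000 / $599,100.00 = 1.8144.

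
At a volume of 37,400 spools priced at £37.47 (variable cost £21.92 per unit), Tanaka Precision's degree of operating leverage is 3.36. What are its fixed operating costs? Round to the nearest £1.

At 37,400 units, contribution = 37,400 × £15.55 = £581,570.00.
Since DOL = CM ÷ EBIT, EBIT = £581,570.00 ÷ 3.36 = £173,086.31.
And FC = contribution − EBIT = £581,570.00 − £173,086.31 = £408,484.

£408,484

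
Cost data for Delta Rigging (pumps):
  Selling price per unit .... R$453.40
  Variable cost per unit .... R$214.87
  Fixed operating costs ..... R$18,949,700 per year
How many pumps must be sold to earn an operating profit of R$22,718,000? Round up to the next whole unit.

174,686 pumps

Unit CM = price − variable cost = R$453.40 − R$214.87 = R$238.53.
Units = (FC + target) / CM = (R$18,949,700 + R$22,718,000) / R$238.53 = 174,685.36, so 174,686 pumps.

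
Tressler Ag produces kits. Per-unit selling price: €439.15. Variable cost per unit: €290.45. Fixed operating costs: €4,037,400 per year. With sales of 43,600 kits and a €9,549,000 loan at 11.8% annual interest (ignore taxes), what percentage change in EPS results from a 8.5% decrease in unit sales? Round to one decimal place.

-41.8%

Total contribution margin = 43,600 × €148.70 = €6,483,320.00.
Operating income = contribution − fixed costs = €6,483,320.00 − €4,037,400 = €2,445,920.00.
Interest = €1,126,782.00, so EBIT − I = €1,319,138.00.
Degree of combined leverage = contribution ÷ (EBIT − I) = €6,483,320.00 ÷ €1,319,138.00 = 4.9148.
EPS therefore changes by 4.9148 × (-8.5%) = -41.8%.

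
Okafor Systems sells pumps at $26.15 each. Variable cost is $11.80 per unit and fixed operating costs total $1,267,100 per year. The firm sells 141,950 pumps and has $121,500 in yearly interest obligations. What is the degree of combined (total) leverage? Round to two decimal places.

Total contribution margin = 141,950 × $14.35 = $2,036,982.50.
Operating income = contribution − fixed costs = $2,036,982.50 − $1,267,100 = $769,882.50. Interest = $121,500.00, so EBIT − I = $648,382.50.
DCL = contribution ÷ (EBIT − I) = $2,036,982.50 ÷ $648,382.50 = 3.1416.

3.14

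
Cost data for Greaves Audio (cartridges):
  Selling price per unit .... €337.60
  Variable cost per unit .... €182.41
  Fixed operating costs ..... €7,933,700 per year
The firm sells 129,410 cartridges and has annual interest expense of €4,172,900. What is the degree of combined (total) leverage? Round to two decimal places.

2.52

At 129,410 units, contribution = 129,410 × €155.19 = €20,083,137.90.
Operating income = contribution − fixed costs = €20,083,137.90 − €7,933,700 = €12,149,437.90. Interest = €4,172,900.00, so EBIT − I = €7,976,537.90.
Degree of total leverage = total CM / (EBIT − interest) = €20,083,137.90 / €7,976,537.90 = 2.5178.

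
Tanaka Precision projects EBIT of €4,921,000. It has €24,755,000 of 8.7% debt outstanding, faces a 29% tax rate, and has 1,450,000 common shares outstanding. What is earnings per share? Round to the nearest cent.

Pre-tax income = €4,921,000 − €2,153,685.00 = €2,767,315.00.
After tax at 29%: net income = €2,767,315.00 × 0.71 = €1,964,793.65.
Per share: €1,964,793.65 / 1,450,000 shares = €1.36.

€1.36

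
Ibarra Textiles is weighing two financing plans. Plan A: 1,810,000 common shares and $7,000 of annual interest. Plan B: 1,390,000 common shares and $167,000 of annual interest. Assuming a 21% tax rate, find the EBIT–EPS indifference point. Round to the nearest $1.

$696,524

At indifference, (EBIT − 7,000)(1 − t)/1,810,000 = (EBIT − 167,000)(1 − t)/1,390,000.
The (1 − t) factor cancels: (EBIT − 7,000) × 1,390,000 = (EBIT − 167,000) × 1,810,000.
EBIT × (1,810,000 − 1,390,000) = 167,000 × 1,810,000 − 7,000 × 1,390,000 = 292,540,000,000, so EBIT = 292,540,000,000 ÷ 420,000 = 696,523.81.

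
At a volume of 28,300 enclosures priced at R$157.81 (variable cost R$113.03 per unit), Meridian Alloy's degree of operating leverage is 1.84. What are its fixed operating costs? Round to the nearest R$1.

R$578,538

At 28,300 units, contribution = 28,300 × R$44.78 = R$1,267,274.00.
DOL = contribution / EBIT, so EBIT = R$1,267,274.00 / 1.84 = R$688,735.87.
And FC = contribution − EBIT = R$1,267,274.00 − R$688,735.87 = R$578,538.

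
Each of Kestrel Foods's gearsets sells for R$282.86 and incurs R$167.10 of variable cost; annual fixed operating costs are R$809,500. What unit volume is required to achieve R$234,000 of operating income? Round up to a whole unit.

9,015 gearsets

Unit CM = price − variable cost = R$282.86 − R$167.10 = R$115.76.
Need Q such that Q × R$115.76 − R$809,500 = R$234,000, i.e. Q = R$1,043,500 / R$115.76 = 9,014.34 → 9,015.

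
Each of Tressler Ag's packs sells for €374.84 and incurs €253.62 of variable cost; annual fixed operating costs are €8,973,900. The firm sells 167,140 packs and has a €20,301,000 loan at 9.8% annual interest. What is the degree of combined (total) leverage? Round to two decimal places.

2.18

At 167,140 units, contribution = 167,140 × €121.22 = €20,260,710.80.
EBIT = €20,260,710.80 − €8,973,900 = €11,286,810.80. Interest = €1,989,498.00, so EBIT − I = €9,297,312.80.
Degree of total leverage = total CM / (EBIT − interest) = €20,260,710.80 / €9,297,312.80 = 2.1792.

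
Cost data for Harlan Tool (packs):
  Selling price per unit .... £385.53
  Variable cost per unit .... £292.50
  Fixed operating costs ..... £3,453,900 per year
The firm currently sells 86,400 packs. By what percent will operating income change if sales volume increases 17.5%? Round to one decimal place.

+30.7%

At 86,400 units, contribution = 86,400 × £93.03 = £8,037,792.00.
EBIT = £8,037,792.00 − £3,453,900 = £4,583,892.00.
Degree of operating leverage = £8,037,792.00 / £4,583,892.00 = 1.7535.
So EBIT moves 1.7535 × (+17.5%) = +30.7%.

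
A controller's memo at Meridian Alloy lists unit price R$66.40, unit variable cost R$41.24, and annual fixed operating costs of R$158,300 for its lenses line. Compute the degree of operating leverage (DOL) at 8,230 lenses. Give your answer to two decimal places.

4.25

Contribution at this volume is 8,230 × R$25.16 = R$207,066.80.
Operating income = contribution − fixed costs = R$207,066.80 − R$158,300 = R$48,766.80.
So DOL = total CM / EBIT = R$207,066.80 / R$48,766.80 = 4.2461.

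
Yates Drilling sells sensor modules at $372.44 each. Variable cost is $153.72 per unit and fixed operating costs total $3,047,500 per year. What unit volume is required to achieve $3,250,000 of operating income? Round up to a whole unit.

Contribution margin per unit = $372.44 − $153.72 = $218.72.
Required volume = (fixed costs + target profit) ÷ CM = ($3,047,500 + $3,250,000) ÷ $218.72 = 28,792.52, so 28,793 sensor modules.

28,793 sensor modules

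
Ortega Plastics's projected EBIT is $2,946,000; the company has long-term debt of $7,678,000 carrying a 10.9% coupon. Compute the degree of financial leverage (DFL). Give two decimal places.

Annual interest charges come to $836,902.00.
Degree of financial leverage = EBIT / (EBIT − interest) = $2,946,000 / $2,109,098.00 = 1.3968.

1.40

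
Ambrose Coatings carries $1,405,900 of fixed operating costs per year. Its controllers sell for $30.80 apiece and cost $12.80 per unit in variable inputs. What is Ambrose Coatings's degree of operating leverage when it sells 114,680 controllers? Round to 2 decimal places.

Total contribution margin = 114,680 × $18.00 = $2,064,240.00.
EBIT = $2,064,240.00 − $1,405,900 = $658,340.00.
Degree of operating leverage = $2,064,240.00 / $658,340.00 = 3.1355.

3.14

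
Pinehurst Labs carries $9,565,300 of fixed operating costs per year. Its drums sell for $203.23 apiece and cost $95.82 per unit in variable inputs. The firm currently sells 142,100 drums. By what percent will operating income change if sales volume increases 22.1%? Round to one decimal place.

Contribution at this volume is 142,100 × $107.41 = $15,262,961.00.
EBIT = $15,262,961.00 − $9,565,300 = $5,697,661.00.
So DOL = total CM / EBIT = $15,262,961.00 / $5,697,661.00 = 2.6788.
Operating income changes by 2.6788 × +22.1% = +59.2%.

+59.2%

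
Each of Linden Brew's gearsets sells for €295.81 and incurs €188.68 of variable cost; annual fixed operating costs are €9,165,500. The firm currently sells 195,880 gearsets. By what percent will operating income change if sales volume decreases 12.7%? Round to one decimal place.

-22.5%

At 195,880 units, contribution = 195,880 × €107.13 = €20,984,624.40.
EBIT = €20,984,624.40 − €9,165,500 = €11,819,124.40.
Degree of operating leverage = €20,984,624.40 / €11,819,124.40 = 1.7755.
So EBIT moves 1.7755 × (-12.7%) = -22.5%.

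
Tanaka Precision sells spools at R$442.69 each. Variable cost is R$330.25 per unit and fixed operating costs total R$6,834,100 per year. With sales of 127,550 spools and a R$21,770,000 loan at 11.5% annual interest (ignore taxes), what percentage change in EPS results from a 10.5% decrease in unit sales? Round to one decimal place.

-30.1%

Contribution at this volume is 127,550 × R$112.44 = R$14,341,722.00.
EBIT = R$14,341,722.00 − R$6,834,100 = R$7,507,622.00.
Interest = R$2,503,550.00, so EBIT − I = R$5,004,072.00.
DCL = total CM / (EBIT − I) = R$14,341,722.00 / R$5,004,072.00 = 2.8660.
EPS therefore changes by 2.8660 × (-10.5%) = -30.1%.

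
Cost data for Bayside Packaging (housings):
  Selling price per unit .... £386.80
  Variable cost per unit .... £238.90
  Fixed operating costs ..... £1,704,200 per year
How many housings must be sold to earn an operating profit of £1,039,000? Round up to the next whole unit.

Contribution margin per unit = £386.80 − £238.90 = £147.90.
Need Q such that Q × £147.90 − £1,704,200 = £1,039,000, i.e. Q = £2,743,200 / £147.90 = 18,547.67 → 18,548.

18,548 housings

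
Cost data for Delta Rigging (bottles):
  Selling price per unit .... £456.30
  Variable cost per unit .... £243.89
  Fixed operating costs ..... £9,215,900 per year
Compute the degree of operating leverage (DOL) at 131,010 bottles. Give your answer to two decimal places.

Total contribution margin = 131,010 × £212.41 = £27,827,834.10.
EBIT = £27,827,834.10 − £9,215,900 = £18,611,934.10.
DOL = contribution ÷ EBIT = £27,827,834.10 ÷ £18,611,934.10 = 1.4952.

1.50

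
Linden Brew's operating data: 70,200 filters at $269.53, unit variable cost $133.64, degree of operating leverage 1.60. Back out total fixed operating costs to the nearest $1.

At 70,200 units, contribution = 70,200 × $135.89 = $9,539,478.00.
Since DOL = CM ÷ EBIT, EBIT = $9,539,478.00 ÷ 1.60 = $5,962,173.75.
And FC = contribution − EBIT = $9,539,478.00 − $5,962,173.75 = $3,577,304.

$3,577,304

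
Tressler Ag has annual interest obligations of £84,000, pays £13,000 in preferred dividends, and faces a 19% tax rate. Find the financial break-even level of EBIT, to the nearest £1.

£100,049

Preferred dividends are paid after tax, so their pre-tax equivalent is £13,000 ÷ (1 − 0.19) = £16,049.38.
EPS = 0 when EBIT covers interest plus the pre-tax preferred burden: £84,000 + £16,049.38 = £100,049.38.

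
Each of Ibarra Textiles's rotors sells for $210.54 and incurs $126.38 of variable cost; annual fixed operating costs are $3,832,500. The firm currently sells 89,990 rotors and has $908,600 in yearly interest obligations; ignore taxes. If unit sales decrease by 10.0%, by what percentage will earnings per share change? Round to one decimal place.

Total contribution margin = 89,990 × $84.16 = $7,573,558.40.
Operating income = contribution − fixed costs = $7,573,558.40 − $3,832,500 = $3,741,058.40.
Interest = $908,600.00, so EBIT − I = $2,832,458.40.
DCL = total CM / (EBIT − I) = $7,573,558.40 / $2,832,458.40 = 2.6738.
%ΔEPS = DCL × %ΔSales = 2.6738 × -10.0% = -26.7%.

-26.7%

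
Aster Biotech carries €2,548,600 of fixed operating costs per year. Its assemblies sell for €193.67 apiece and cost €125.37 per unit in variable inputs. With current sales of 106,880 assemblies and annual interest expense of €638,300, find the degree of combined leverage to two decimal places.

Total contribution margin = 106,880 × €68.30 = €7,299,904.00.
Subtracting fixed costs: EBIT = €7,299,904.00 − €2,548,600 = €4,751,304.00. Interest = €638,300.00.
DOL = €7,299,904.00 ÷ €4,751,304.00 = 1.5364; DFL = €4,751,304.00 ÷ €4,113,004.00 = 1.1552.
DCL = DOL × DFL = 1.5364 × 1.1552 = 1.7748.

1.77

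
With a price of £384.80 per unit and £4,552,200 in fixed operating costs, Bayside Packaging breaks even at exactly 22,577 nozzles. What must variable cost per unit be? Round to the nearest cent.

At break-even, FC = Q × (P − VC), so P − VC = £4,552,200 ÷ 22,577 = £201.6300.
Variable cost per unit = £384.80 − £201.6300 = £183.17.

£183.17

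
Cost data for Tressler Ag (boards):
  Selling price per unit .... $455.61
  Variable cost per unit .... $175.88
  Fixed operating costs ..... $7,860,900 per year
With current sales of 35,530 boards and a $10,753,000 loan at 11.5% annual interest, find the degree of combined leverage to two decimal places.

11.81

At 35,530 units, contribution = 35,530 × $279.73 = $9,938,806.90.
Operating income = contribution − fixed costs = $9,938,806.90 − $7,860,900 = $2,077,906.90. Interest = $1,236,595.00, so EBIT − I = $841,311.90.
DCL = contribution ÷ (EBIT − I) = $9,938,806.90 ÷ $841,311.90 = 11.8135.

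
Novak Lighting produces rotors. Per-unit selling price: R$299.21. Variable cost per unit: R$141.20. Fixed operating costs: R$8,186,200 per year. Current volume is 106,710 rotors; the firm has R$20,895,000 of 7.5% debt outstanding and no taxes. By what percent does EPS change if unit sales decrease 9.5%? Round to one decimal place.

-22.5%

At 106,710 units, contribution = 106,710 × R$158.01 = R$16,861,247.10.
EBIT = R$16,861,247.10 − R$8,186,200 = R$8,675,047.10.
Interest = R$1,567,125.00, so EBIT − I = R$7,107,922.10.
DCL = total CM / (EBIT − I) = R$16,861,247.10 / R$7,107,922.10 = 2.3722.
EPS therefore changes by 2.3722 × (-9.5%) = -22.5%.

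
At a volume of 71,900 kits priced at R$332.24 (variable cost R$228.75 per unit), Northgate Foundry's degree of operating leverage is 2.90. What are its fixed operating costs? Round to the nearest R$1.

R$4,875,093

Contribution at this volume is 71,900 × R$103.49 = R$7,440,931.00.
Since DOL = CM ÷ EBIT, EBIT = R$7,440,931.00 ÷ 2.90 = R$2,565,838.28.
And FC = contribution − EBIT = R$7,440,931.00 − R$2,565,838.28 = R$4,875,093.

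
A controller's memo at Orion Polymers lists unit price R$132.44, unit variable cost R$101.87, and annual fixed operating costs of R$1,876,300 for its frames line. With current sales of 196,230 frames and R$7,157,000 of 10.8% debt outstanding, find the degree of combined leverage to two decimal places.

At 196,230 units, contribution = 196,230 × R$30.57 = R$5,998,751.10.
EBIT = R$5,998,751.10 − R$1,876,300 = R$4,122,451.10. Interest = R$772,956.00.
DOL = R$5,998,751.10 ÷ R$4,122,451.10 = 1.4551; DFL = R$4,122,451.10 ÷ R$3,349,495.10 = 1.2308.
Combined leverage = 1.4551 × 1.2308 = 1.7909.

1.79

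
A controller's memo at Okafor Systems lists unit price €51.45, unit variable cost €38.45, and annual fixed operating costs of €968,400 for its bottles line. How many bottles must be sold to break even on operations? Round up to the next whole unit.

74,493 bottles

Each unit contributes €51.45 − €38.45 = €13.00.
Break-even Q = €968,400 / €13.00 = 74,492.31 → 74,493 bottles.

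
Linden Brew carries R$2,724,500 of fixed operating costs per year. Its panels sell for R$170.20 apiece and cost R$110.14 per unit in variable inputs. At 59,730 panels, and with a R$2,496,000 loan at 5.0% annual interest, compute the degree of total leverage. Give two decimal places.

4.86

At 59,730 units, contribution = 59,730 × R$60.06 = R$3,587,383.80.
Operating income = contribution − fixed costs = R$3,587,383.80 − R$2,724,500 = R$862,883.80. Interest = R$124,800.00, so EBIT − I = R$738,083.80.
Degree of total leverage = total CM / (EBIT − interest) = R$3,587,383.80 / R$738,083.80 = 4.8604.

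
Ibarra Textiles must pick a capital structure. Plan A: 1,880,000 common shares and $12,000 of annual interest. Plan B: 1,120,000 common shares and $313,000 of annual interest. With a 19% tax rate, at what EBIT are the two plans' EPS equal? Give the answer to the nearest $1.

At indifference, (EBIT − 12,000)(1 − t)/1,880,000 = (EBIT − 313,000)(1 − t)/1,120,000.
Cancelling (1 − t) and cross-multiplying: 1,120,000·(EBIT − 12,000) = 1,880,000·(EBIT − 313,000).
Solving, EBIT = (313,000·1,880,000 − 12,000·1,120,000) / (1,880,000 − 1,120,000) = 575,000,000,000 / 760,000 = 756,578.95.

$756,579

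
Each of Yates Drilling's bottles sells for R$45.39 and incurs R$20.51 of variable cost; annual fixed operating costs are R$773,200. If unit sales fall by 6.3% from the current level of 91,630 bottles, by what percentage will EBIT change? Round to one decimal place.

-9.5%

Contribution at this volume is 91,630 × R$24.88 = R$2,279,754.40.
Subtracting fixed costs: EBIT = R$2,279,754.40 − R$773,200 = R$1,506,554.40.
So DOL = total CM / EBIT = R$2,279,754.40 / R$1,506,554.40 = 1.5132.
Operating income changes by 1.5132 × -6.3% = -9.5%.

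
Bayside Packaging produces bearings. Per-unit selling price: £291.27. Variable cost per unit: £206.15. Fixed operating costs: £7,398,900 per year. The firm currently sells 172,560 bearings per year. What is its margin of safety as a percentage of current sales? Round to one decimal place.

Contribution margin per unit = £291.27 − £206.15 = £85.12. Break-even units = £7,398,900 ÷ £85.12 = 86,923.17; break-even revenue = 86,923.17 × £291.27 = £25,318,110.94.
Actual sales revenue = 172,560 × £291.27 = £50,261,551.20.
Margin of safety = (£50,261,551.20 − £25,318,110.94) ÷ £50,261,551.20 = 49.6%.

49.6%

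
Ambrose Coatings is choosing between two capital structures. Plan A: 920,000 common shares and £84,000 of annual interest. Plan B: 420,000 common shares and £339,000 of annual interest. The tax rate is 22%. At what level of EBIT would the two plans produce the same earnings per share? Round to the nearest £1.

£553,200

Set EPS_A = EPS_B: (EBIT − £84,000)(1 − 0.22) ÷ 920,000 = (EBIT − £339,000)(1 − 0.22) ÷ 420,000.
Cancelling (1 − t) and cross-multiplying: 420,000·(EBIT − 84,000) = 920,000·(EBIT − 339,000).
Solving, EBIT = (339,000·920,000 − 84,000·420,000) / (920,000 − 420,000) = 276,600,000,000 / 500,000 = 553,200.00.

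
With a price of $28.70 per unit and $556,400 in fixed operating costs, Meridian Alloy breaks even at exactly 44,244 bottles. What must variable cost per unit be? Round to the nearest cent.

Contribution per unit must be FC / Q = $556,400 / 44,244 = $12.5757.
Variable cost per unit = $28.70 − $12.5757 = $16.12.

$16.12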